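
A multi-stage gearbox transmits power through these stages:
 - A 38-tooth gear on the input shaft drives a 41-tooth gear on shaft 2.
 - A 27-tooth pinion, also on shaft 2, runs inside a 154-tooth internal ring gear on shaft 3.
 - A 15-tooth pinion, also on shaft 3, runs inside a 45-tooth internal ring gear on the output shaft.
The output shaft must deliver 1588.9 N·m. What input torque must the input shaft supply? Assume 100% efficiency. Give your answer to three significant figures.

86.1 N·m

Overall ratio R = 1.0789 × 5.7037 × 3 = 18.462.
Input torque = output torque / R = 1588.9 / 18.462 = 86.063 N·m.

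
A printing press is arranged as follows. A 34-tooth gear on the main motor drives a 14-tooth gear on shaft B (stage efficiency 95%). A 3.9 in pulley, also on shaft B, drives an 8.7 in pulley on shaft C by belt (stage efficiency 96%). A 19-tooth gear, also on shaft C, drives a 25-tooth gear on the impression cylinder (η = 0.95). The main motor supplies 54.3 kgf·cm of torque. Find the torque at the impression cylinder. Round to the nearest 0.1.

56.9 kgf·cm

After the gear mesh (14/34): 54.3 × 0.41176 × 0.95 = 21.241 kgf·cm
After the belt (8.7/3.9): 21.241 × 2.2308 × 0.96 = 45.488 kgf·cm
After the gear mesh (25/19): 45.488 × 1.3158 × 0.95 = 56.86 kgf·cm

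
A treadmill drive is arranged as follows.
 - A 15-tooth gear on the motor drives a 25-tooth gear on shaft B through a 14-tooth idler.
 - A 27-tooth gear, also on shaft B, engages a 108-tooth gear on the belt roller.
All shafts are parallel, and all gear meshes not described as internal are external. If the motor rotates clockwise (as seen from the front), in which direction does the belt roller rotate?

anticlockwise

the motor → shaft B: driver → idler → driven is 2 external meshes, 2 reversals → CW.
shaft B → the belt roller: external mesh, 1 reversal → CCW.
3 reversals in total — an odd number — so the belt roller turns opposite to the motor.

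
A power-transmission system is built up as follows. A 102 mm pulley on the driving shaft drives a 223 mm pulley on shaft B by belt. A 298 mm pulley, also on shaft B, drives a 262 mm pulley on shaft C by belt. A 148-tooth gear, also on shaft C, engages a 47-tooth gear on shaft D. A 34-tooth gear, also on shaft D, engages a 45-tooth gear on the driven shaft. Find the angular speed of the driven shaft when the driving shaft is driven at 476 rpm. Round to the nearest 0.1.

belt 223/102 = 2.1863 → 476/2.1863 = 217.72 rpm
belt 262/298 = 0.87919 → 217.72/0.87919 = 247.64 rpm
gear mesh 47/148 = 0.31757 → 247.64/0.31757 = 779.8 rpm
gear mesh 45/34 = 1.3235 → 779.8/1.3235 = 589.18 rpm

589.2 rpm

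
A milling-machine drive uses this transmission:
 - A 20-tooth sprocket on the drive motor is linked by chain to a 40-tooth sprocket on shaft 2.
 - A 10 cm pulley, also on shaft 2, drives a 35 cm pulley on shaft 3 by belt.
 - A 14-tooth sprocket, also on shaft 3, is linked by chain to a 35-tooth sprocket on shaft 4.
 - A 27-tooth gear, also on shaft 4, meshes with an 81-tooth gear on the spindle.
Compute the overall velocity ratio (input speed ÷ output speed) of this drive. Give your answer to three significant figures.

Each stage contributes driven/driver: chain 40/20 = 2, belt 35/10 = 3.5, chain 35/14 = 2.5, gear mesh 81/27 = 3.
Overall: 2 × 3.5 × 2.5 × 3 = 52.5.

52.5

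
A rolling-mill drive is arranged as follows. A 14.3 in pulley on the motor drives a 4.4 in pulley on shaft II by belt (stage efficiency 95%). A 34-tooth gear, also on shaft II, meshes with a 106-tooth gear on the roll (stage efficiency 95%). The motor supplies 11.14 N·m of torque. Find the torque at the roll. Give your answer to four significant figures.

belt 4.4/14.3 = 0.30769 → τ = 11.14·0.30769·0.95 = 3.2563 N·m
gear mesh 106/34 = 3.1176 → τ = 3.2563·3.1176·0.95 = 9.6444 N·m

9.644 N·m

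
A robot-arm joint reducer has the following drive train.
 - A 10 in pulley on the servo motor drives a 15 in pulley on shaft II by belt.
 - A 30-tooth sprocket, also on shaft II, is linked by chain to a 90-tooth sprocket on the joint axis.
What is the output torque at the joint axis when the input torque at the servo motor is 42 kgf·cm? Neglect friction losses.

Belt: ratio = 15/10 = 1.5; torque at shaft II = 42 × 1.5 = 63 kgf·cm.
Chain: ratio = 90/30 = 3; torque at the joint axis = 63 × 3 = 189 kgf·cm.

189 kgf·cm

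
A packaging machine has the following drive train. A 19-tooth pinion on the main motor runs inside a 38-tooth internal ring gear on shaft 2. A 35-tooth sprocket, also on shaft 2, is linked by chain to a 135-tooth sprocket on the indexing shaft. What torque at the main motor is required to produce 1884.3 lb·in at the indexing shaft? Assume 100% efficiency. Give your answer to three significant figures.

244 lb·in

Overall ratio R = 2 × 3.8571 = 7.7143.
Input torque = output torque / R = 1884.3 / 7.7143 = 244.26 lb·in.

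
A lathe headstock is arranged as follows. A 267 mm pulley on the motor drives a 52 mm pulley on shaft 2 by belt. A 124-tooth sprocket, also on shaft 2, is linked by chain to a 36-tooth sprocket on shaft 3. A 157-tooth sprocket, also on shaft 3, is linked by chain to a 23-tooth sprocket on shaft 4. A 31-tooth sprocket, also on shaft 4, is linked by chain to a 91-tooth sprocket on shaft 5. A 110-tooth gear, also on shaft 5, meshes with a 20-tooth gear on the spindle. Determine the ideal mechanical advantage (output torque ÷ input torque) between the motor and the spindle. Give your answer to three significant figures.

Each stage contributes driven/driver: belt 52/267 = 0.19476, chain 36/124 = 0.29032, chain 23/157 = 0.1465, chain 91/31 = 2.9355, gear mesh 20/110 = 0.18182.
Overall: 0.19476 × 0.29032 × 0.1465 × 2.9355 × 0.18182 = 0.004421.

0.00442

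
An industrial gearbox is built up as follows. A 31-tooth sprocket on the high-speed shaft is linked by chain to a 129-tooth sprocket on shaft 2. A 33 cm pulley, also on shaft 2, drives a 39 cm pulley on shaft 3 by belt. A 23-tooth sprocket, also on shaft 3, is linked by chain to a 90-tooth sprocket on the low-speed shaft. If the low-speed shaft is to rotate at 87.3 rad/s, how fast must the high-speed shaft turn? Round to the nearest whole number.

1680 rad/s

Overall ratio R = 4.1613 × 1.1818 × 3.913 = 19.244.
Required input speed = output speed × R = 87.3 × 19.244 = 1680 rad/s.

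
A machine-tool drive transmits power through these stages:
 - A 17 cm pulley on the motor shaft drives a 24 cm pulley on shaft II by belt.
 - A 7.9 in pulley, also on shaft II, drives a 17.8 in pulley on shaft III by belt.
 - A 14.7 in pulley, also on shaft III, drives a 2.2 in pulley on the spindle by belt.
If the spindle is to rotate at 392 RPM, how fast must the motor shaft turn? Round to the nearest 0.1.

186.6 RPM

Overall ratio R = 1.4118 × 2.2532 × 0.14966 = 0.47606.
Required input speed = output speed × R = 392 × 0.47606 = 186.62 RPM.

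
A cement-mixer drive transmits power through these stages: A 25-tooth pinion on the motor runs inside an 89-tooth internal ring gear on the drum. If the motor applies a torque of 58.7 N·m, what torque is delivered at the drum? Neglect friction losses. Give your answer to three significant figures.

Internal gear: ratio = 89/25 = 3.56; torque at the drum = 58.7 × 3.56 = 208.97 N·m.

209 N·m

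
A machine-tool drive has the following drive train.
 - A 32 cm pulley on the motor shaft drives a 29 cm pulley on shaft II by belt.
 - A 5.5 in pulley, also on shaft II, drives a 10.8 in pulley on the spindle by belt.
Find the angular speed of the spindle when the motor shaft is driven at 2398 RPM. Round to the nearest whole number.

1348 RPM

belt 29/32 = 0.90625 → 2398/0.90625 = 2646.1 RPM
belt 10.8/5.5 = 1.9636 → 2646.1/1.9636 = 1347.5 RPM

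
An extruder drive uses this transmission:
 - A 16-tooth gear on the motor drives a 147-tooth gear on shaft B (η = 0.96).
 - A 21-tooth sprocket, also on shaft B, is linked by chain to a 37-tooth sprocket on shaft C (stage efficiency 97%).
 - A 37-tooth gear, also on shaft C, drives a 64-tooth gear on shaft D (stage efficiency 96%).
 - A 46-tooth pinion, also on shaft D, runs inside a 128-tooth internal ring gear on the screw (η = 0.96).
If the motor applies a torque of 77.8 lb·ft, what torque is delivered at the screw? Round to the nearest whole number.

5202 lb·ft

After the gear mesh (147/16): 77.8 × 9.1875 × 0.96 = 686.2 lb·ft
After the chain (37/21): 686.2 × 1.7619 × 0.97 = 1172.7 lb·ft
After the gear mesh (64/37): 1172.7 × 1.7297 × 0.96 = 1947.4 lb·ft
After the internal gear (128/46): 1947.4 × 2.7826 × 0.96 = 5202.1 lb·ft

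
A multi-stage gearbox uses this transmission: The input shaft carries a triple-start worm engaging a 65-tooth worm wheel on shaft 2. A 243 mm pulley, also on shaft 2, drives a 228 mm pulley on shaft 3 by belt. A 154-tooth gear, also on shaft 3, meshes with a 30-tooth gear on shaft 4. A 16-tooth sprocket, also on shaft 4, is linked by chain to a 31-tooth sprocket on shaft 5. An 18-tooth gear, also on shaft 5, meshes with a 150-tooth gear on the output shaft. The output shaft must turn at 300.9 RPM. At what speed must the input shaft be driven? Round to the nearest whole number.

19240 RPM

Overall ratio R = 21.667 × 0.93827 × 0.19481 × 1.9375 × 8.3333 = 63.941.
Required input speed = output speed × R = 300.9 × 63.941 = 19240 RPM.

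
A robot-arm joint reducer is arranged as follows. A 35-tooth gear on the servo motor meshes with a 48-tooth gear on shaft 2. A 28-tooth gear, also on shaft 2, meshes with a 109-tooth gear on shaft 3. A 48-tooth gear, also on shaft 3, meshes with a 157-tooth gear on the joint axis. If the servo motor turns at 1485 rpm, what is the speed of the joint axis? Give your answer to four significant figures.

Gear mesh: ratio = 48/35 = 1.3714, so shaft 2 turns at 1485 / 1.3714 = 1082.8 rpm.
Gear mesh: ratio = 109/28 = 3.8929, so shaft 3 turns at 1082.8 / 3.8929 = 278.15 rpm.
Gear mesh: ratio = 157/48 = 3.2708, so the joint axis turns at 278.15 / 3.2708 = 85.041 rpm.

85.04 rpm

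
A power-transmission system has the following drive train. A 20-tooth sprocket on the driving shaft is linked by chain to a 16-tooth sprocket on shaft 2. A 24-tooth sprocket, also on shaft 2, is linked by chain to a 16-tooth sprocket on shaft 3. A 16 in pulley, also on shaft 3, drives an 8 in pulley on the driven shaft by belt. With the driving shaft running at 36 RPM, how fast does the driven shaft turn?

135 RPM

chain 16/20 = 0.8 → 36/0.8 = 45 RPM
chain 16/24 = 0.66667 → 45/0.66667 = 67.5 RPM
belt 8/16 = 0.5 → 67.5/0.5 = 135 RPM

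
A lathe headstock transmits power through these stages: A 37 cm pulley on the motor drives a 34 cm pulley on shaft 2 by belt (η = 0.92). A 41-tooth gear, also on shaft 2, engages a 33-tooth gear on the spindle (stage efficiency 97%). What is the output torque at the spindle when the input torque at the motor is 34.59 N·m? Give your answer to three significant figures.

belt 34/37 = 0.91892 → τ = 34.59·0.91892·0.92 = 29.243 N·m
gear mesh 33/41 = 0.80488 → τ = 29.243·0.80488·0.97 = 22.831 N·m

22.8 N·m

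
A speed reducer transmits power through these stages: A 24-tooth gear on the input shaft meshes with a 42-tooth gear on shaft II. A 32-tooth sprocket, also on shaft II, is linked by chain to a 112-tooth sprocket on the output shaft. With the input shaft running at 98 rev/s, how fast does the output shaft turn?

16 rev/s

gear mesh 42/24 = 1.75 → 98/1.75 = 56 rev/s
chain 112/32 = 3.5 → 56/3.5 = 16 rev/s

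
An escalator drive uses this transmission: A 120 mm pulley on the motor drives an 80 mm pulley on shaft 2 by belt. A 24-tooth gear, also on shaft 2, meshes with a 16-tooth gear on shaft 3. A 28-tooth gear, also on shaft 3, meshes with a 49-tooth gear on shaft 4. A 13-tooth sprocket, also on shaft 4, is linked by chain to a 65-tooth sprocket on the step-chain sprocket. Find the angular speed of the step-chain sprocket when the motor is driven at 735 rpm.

189 rpm

belt 80/120 = 0.66667 → 735/0.66667 = 1102.5 rpm
gear mesh 16/24 = 0.66667 → 1102.5/0.66667 = 1653.8 rpm
gear mesh 49/28 = 1.75 → 1653.8/1.75 = 945 rpm
chain 65/13 = 5 → 945/5 = 189 rpm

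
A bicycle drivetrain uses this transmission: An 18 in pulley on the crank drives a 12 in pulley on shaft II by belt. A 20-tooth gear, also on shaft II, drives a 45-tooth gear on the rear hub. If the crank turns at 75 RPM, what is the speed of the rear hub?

50 RPM

the crank → shaft II (belt, 12/18): 75 ÷ 0.66667 = 112.5 RPM
shaft II → the rear hub (gear mesh, 45/20): 112.5 ÷ 2.25 = 50 RPM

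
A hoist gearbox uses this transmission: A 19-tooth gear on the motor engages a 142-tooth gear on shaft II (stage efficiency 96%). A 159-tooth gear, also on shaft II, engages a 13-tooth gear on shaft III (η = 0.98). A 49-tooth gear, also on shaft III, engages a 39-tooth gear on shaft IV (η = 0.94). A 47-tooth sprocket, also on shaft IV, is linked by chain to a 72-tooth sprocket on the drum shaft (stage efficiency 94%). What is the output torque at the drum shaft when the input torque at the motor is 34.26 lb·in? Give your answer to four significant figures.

21.22 lb·in

Gear mesh: ratio = 142/19 = 7.4737; torque at shaft II = 34.26 × 7.4737 × 0.96 = 245.81 lb·in.
Gear mesh: ratio = 13/159 = 0.081761; torque at shaft III = 245.81 × 0.081761 × 0.98 = 19.695 lb·in.
Gear mesh: ratio = 39/49 = 0.79592; torque at shaft IV = 19.695 × 0.79592 × 0.94 = 14.735 lb·in.
Chain: ratio = 72/47 = 1.5319; torque at the drum shaft = 14.735 × 1.5319 × 0.94 = 21.219 lb·in.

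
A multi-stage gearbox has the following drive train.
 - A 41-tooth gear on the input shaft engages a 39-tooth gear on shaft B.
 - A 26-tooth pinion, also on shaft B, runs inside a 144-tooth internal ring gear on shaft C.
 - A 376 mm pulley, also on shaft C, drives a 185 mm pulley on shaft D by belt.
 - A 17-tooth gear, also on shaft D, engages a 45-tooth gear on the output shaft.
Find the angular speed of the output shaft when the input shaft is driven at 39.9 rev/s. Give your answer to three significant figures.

5.82 rev/s

Gear mesh: ratio = 39/41 = 0.95122, so shaft B turns at 39.9 / 0.95122 = 41.946 rev/s.
Internal gear: ratio = 144/26 = 5.5385, so shaft C turns at 41.946 / 5.5385 = 7.5736 rev/s.
Belt: ratio = 185/376 = 0.49202, so shaft D turns at 7.5736 / 0.49202 = 15.393 rev/s.
Gear mesh: ratio = 45/17 = 2.6471, so the output shaft turns at 15.393 / 2.6471 = 5.8151 rev/s.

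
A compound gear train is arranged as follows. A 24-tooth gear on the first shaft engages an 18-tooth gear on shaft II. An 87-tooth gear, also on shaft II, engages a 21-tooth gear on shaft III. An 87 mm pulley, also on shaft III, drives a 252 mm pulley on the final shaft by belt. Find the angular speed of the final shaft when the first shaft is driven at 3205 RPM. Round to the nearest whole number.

gear mesh 18/24 = 0.75 → 3205/0.75 = 4273.3 RPM
gear mesh 21/87 = 0.24138 → 4273.3/0.24138 = 17704 RPM
belt 252/87 = 2.8966 → 17704/2.8966 = 6112 RPM

6112 RPM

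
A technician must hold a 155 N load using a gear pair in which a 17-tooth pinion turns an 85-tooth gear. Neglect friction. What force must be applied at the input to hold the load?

31 N

Gear pair MA = 85/17 = 5.
Effort = load / MA = 155 / 5 = 31 N.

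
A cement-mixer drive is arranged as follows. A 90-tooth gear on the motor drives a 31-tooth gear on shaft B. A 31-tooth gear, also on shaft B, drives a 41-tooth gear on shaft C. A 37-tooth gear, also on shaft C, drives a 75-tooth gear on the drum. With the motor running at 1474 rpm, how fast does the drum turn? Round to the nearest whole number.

gear mesh 31/90 = 0.34444 → 1474/0.34444 = 4279.4 rpm
gear mesh 41/31 = 1.3226 → 4279.4/1.3226 = 3235.6 rpm
gear mesh 75/37 = 2.027 → 3235.6/2.027 = 1596.2 rpm

1596 rpm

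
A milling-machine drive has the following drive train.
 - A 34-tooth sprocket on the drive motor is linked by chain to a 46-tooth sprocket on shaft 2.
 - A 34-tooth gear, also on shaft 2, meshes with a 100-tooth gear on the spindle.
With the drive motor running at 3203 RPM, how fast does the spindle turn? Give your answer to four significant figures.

804.9 RPM

chain 46/34 = 1.3529 → 3203/1.3529 = 2367.4 RPM
gear mesh 100/34 = 2.9412 → 2367.4/2.9412 = 804.93 RPM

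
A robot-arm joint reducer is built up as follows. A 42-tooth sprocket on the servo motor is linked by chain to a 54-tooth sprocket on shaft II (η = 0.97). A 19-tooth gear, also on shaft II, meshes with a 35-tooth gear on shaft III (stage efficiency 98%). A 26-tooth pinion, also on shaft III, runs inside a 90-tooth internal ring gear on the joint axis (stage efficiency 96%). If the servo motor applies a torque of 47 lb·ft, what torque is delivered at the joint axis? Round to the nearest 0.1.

chain 54/42 = 1.2857 → τ = 47·1.2857·0.97 = 58.616 lb·ft
gear mesh 35/19 = 1.8421 → τ = 58.616·1.8421·0.98 = 105.82 lb·ft
internal gear 90/26 = 3.4615 → τ = 105.82·3.4615·0.96 = 351.64 lb·ft

351.6 lb·ft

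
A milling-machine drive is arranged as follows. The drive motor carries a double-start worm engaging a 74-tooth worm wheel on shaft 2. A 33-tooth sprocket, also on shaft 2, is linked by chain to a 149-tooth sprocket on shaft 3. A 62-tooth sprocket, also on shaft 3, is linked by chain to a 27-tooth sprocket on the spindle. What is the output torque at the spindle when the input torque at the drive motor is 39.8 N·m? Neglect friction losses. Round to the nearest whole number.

2896 N·m

worm 74/2 = 37 → τ = 39.8·37 = 1472.6 N·m
chain 149/33 = 4.5152 → τ = 1472.6·4.5152 = 6649 N·m
chain 27/62 = 0.43548 → τ = 6649·0.43548 = 2895.5 N·m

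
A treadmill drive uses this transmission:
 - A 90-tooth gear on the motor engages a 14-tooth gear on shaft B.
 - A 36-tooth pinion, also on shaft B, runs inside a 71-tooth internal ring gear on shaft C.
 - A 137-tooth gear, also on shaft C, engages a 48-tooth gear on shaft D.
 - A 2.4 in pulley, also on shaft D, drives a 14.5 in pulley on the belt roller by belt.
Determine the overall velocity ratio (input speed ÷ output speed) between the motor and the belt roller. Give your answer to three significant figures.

Each stage contributes driven/driver: gear mesh 14/90 = 0.15556, internal gear 71/36 = 1.9722, gear mesh 48/137 = 0.35036, belt 14.5/2.4 = 6.0417.
Overall: 0.15556 × 1.9722 × 0.35036 × 6.0417 = 0.64941.

0.649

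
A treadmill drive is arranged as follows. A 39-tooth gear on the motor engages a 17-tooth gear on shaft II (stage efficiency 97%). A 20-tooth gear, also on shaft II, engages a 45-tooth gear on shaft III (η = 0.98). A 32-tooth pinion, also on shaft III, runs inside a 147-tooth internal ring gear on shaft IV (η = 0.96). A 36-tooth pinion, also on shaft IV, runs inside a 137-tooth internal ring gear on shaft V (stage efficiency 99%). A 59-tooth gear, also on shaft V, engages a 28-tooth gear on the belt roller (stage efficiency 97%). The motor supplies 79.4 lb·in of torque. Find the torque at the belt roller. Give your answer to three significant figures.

566 lb·in

Gear mesh: ratio = 17/39 = 0.4359; torque at shaft II = 79.4 × 0.4359 × 0.97 = 33.572 lb·in.
Gear mesh: ratio = 45/20 = 2.25; torque at shaft III = 33.572 × 2.25 × 0.98 = 74.026 lb·in.
Internal gear: ratio = 147/32 = 4.5938; torque at shaft IV = 74.026 × 4.5938 × 0.96 = 326.46 lb·in.
Internal gear: ratio = 137/36 = 3.8056; torque at shaft V = 326.46 × 3.8056 × 0.99 = 1229.9 lb·in.
Gear mesh: ratio = 28/59 = 0.47458; torque at the belt roller = 1229.9 × 0.47458 × 0.97 = 566.18 lb·in.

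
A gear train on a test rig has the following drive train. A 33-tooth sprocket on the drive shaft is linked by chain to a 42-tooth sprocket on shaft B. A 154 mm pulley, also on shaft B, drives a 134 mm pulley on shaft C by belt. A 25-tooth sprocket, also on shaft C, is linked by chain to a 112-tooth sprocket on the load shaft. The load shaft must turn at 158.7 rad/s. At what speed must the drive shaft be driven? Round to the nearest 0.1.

Overall ratio R = 1.2727 × 0.87013 × 4.48 = 4.9613.
Required input speed = output speed × R = 158.7 × 4.9613 = 787.36 rad/s.

787.4 rad/s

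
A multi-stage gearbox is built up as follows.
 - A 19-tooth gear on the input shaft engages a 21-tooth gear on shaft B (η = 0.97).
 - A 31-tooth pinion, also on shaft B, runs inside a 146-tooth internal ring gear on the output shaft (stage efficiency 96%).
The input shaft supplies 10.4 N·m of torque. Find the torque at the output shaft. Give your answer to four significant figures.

After the gear mesh (21/19): 10.4 × 1.1053 × 0.97 = 11.15 N·m
After the internal gear (146/31): 11.15 × 4.7097 × 0.96 = 50.412 N·m

50.41 N·m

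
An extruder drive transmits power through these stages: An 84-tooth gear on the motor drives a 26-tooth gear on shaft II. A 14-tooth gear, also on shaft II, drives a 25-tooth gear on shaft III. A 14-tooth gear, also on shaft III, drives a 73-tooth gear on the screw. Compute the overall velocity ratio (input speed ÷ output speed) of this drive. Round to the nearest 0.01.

Each stage contributes driven/driver: gear mesh 26/84 = 0.30952, gear mesh 25/14 = 1.7857, gear mesh 73/14 = 5.2143.
Overall: 0.30952 × 1.7857 × 5.2143 = 2.882.

2.88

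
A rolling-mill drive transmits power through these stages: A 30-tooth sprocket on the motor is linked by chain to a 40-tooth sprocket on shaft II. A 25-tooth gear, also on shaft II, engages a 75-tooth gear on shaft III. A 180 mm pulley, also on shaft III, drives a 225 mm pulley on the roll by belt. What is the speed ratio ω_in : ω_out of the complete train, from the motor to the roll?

Each stage contributes driven/driver: chain 40/30 = 1.3333, gear mesh 75/25 = 3, belt 225/180 = 1.25.
Overall: 1.3333 × 3 × 1.25 = 5.

5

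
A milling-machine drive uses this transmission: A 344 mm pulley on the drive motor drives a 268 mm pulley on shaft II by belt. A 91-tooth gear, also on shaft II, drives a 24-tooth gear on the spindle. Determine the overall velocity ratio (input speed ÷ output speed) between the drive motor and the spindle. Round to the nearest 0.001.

Each stage contributes driven/driver: belt 268/344 = 0.77907, gear mesh 24/91 = 0.26374.
Overall: 0.77907 × 0.26374 = 0.20547.

0.205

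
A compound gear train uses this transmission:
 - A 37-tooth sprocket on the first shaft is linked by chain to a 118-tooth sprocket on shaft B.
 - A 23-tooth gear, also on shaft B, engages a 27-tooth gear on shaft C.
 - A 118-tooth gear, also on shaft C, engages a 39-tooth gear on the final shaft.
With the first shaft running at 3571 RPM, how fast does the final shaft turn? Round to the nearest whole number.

Chain: ratio = 118/37 = 3.1892, so shaft B turns at 3571 / 3.1892 = 1119.7 RPM.
Gear mesh: ratio = 27/23 = 1.1739, so shaft C turns at 1119.7 / 1.1739 = 953.84 RPM.
Gear mesh: ratio = 39/118 = 0.33051, so the final shaft turns at 953.84 / 0.33051 = 2886 RPM.

2886 RPM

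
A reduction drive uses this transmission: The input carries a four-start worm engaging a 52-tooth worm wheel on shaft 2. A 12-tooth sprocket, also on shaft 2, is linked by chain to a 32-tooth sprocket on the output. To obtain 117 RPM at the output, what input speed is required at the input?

Overall ratio R = 13 × 2.6667 = 34.667.
Required input speed = output speed × R = 117 × 34.667 = 4056 RPM.

4056 RPM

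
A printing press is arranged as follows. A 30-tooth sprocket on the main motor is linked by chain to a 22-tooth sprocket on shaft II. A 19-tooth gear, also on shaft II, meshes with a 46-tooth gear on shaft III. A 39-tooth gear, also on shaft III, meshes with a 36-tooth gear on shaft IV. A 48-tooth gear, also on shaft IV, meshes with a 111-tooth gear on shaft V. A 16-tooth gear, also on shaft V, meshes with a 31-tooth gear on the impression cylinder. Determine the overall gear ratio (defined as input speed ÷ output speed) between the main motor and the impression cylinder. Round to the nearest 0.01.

7.34

Each stage contributes driven/driver: chain 22/30 = 0.73333, gear mesh 46/19 = 2.4211, gear mesh 36/39 = 0.92308, gear mesh 111/48 = 2.3125, gear mesh 31/16 = 1.9375.
Overall: 0.73333 × 2.4211 × 0.92308 × 2.3125 × 1.9375 = 7.3429.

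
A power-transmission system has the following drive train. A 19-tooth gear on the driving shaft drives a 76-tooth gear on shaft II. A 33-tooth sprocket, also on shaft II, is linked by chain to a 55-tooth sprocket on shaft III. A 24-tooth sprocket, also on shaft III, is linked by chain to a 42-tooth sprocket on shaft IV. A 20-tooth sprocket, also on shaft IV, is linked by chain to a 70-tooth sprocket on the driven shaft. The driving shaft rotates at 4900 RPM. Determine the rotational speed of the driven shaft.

gear mesh 76/19 = 4 → 4900/4 = 1225 RPM
chain 55/33 = 1.6667 → 1225/1.6667 = 735 RPM
chain 42/24 = 1.75 → 735/1.75 = 420 RPM
chain 70/20 = 3.5 → 420/3.5 = 120 RPM

120 RPM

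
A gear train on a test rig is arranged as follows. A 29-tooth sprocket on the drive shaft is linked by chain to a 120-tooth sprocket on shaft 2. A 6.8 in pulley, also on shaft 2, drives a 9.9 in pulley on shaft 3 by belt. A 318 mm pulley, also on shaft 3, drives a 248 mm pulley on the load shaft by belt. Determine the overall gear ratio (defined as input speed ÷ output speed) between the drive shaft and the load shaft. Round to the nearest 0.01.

4.70

Each stage contributes driven/driver: chain 120/29 = 4.1379, belt 9.9/6.8 = 1.4559, belt 248/318 = 0.77987.
Overall: 4.1379 × 1.4559 × 0.77987 = 4.6982.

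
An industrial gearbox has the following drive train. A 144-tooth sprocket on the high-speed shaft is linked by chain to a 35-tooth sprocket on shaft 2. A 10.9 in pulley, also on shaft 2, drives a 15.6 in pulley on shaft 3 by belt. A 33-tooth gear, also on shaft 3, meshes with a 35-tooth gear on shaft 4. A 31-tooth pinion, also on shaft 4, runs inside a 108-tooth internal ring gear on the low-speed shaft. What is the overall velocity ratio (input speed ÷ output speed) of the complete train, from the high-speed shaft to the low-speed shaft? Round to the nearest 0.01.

Each stage contributes driven/driver: chain 35/144 = 0.24306, belt 15.6/10.9 = 1.4312, gear mesh 35/33 = 1.0606, internal gear 108/31 = 3.4839.
Overall: 0.24306 × 1.4312 × 1.0606 × 3.4839 = 1.2853.

1.29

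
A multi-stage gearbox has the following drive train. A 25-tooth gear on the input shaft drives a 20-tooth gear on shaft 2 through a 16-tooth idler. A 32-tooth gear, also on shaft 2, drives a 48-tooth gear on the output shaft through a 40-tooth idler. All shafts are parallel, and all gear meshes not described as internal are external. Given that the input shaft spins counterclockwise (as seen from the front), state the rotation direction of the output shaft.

counterclockwise

the input shaft → shaft 2: driver → idler → driven is 2 external meshes, 2 reversals → CCW.
shaft 2 → the output shaft: driver → idler → driven is 2 external meshes, 2 reversals → CCW.
4 reversals in total — an even number — so the output shaft turns the same way as the input shaft.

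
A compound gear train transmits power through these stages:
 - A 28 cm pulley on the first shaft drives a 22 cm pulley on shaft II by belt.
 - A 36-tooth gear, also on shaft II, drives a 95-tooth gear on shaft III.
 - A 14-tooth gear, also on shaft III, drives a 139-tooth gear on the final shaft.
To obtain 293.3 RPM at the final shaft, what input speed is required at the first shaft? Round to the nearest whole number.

Overall ratio R = 0.78571 × 2.6389 × 9.9286 = 20.586.
Required input speed = output speed × R = 293.3 × 20.586 = 6037.9 RPM.

6038 RPM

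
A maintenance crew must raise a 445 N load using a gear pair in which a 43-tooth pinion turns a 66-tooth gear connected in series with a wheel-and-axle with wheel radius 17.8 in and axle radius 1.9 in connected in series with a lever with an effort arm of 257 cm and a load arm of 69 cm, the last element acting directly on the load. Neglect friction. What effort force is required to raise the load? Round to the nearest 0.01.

Gear pair MA = 66/43 = 1.5349.
Wheel-and-axle MA = R/r = 17.8/1.9 = 9.3684.
Lever MA = effort arm / load arm = 257/69 = 3.7246.
Combined ideal MA = 1.5349 × 9.3684 × 3.7246 = 53.558.
Effort = load / MA = 445 / 53.558 = 8.3087 N.

8.31 N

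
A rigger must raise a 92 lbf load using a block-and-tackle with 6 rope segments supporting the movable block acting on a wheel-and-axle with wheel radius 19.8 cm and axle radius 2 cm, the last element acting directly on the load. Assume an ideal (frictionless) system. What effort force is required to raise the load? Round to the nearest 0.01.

1.55 lbf

Block-and-tackle MA = number of supporting rope parts = 6.
Wheel-and-axle MA = R/r = 19.8/2 = 9.9.
Combined ideal MA = 6 × 9.9 = 59.4.
Effort = load / MA = 92 / 59.4 = 1.5488 lbf.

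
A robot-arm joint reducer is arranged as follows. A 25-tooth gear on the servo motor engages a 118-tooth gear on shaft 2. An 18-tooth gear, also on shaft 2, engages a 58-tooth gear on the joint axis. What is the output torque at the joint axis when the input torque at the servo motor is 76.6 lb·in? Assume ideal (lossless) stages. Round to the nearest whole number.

Gear mesh: ratio = 118/25 = 4.72; torque at shaft 2 = 76.6 × 4.72 = 361.55 lb·in.
Gear mesh: ratio = 58/18 = 3.2222; torque at the joint axis = 361.55 × 3.2222 = 1165 lb·in.

1165 lb·in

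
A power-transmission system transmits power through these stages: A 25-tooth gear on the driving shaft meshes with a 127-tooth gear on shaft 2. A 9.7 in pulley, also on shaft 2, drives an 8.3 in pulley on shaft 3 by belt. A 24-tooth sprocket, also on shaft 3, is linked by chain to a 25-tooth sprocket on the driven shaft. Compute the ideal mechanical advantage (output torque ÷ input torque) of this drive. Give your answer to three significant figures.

Each stage contributes driven/driver: gear mesh 127/25 = 5.08, belt 8.3/9.7 = 0.85567, chain 25/24 = 1.0417.
Overall: 5.08 × 0.85567 × 1.0417 = 4.5279.

4.53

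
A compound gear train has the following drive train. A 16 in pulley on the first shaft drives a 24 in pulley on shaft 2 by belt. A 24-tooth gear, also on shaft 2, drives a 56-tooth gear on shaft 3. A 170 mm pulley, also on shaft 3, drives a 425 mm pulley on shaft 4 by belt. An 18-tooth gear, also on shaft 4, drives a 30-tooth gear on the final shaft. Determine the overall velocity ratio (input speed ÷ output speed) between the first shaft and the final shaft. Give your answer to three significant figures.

14.6

Each stage contributes driven/driver: belt 24/16 = 1.5, gear mesh 56/24 = 2.3333, belt 425/170 = 2.5, gear mesh 30/18 = 1.6667.
Overall: 1.5 × 2.3333 × 2.5 × 1.6667 = 14.583.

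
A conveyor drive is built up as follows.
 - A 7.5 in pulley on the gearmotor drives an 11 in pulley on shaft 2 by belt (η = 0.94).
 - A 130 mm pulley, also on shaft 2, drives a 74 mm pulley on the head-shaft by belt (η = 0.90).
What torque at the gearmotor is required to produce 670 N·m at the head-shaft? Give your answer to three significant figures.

949 N·m

Overall ratio R = 1.4667 × 0.56923 = 0.83487; overall efficiency η = 0.94 × 0.90 = 0.8460.
Input torque = output torque / (R × η) = 670 / (0.83487 × 0.8460) = 948.6 N·m.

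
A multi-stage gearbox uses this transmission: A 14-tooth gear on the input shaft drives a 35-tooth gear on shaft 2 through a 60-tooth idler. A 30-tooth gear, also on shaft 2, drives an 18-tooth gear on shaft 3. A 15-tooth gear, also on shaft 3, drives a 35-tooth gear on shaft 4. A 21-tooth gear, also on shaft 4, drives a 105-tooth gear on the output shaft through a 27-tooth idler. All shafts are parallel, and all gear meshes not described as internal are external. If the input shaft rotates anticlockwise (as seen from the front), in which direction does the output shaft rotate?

the input shaft → shaft 2: driver → idler → driven is 2 external meshes, 2 reversals → CCW.
shaft 2 → shaft 3: external mesh, 1 reversal → CW.
shaft 3 → shaft 4: external mesh, 1 reversal → CCW.
shaft 4 → the output shaft: driver → idler → driven is 2 external meshes, 2 reversals → CCW.
6 reversals in total — an even number — so the output shaft turns the same way as the input shaft.

anticlockwise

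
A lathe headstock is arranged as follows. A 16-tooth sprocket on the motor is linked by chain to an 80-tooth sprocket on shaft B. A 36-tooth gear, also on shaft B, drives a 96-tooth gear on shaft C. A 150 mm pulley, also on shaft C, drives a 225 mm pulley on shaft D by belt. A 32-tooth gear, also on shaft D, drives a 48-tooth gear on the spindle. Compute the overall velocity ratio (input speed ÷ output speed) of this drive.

30

Each stage contributes driven/driver: chain 80/16 = 5, gear mesh 96/36 = 2.6667, belt 225/150 = 1.5, gear mesh 48/32 = 1.5.
Overall: 5 × 2.6667 × 1.5 × 1.5 = 30.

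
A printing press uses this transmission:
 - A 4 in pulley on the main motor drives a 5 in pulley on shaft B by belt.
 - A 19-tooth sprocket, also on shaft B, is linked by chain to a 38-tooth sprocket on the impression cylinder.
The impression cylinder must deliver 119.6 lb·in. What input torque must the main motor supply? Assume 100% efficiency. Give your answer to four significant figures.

Overall ratio R = 1.25 × 2 = 2.5.
Input torque = output torque / R = 119.6 / 2.5 = 47.84 lb·in.

47.84 lb·in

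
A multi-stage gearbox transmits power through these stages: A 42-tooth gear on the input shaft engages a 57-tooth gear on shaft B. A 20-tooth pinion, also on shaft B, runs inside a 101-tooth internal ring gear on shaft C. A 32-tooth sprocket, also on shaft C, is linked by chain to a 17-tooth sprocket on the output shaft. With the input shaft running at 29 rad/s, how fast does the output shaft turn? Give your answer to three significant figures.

7.96 rad/s

the input shaft → shaft B (gear mesh, 57/42): 29 ÷ 1.3571 = 21.368 rad/s
shaft B → shaft C (internal gear, 101/20): 21.368 ÷ 5.05 = 4.2314 rad/s
shaft C → the output shaft (chain, 17/32): 4.2314 ÷ 0.53125 = 7.9649 rad/s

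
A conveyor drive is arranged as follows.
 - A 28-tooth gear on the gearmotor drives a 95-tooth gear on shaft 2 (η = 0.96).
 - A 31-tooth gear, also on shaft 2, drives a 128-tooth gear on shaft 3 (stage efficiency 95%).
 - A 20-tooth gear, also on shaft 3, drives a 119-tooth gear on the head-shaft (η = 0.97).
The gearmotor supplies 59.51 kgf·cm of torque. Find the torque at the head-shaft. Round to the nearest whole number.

4388 kgf·cm

gear mesh 95/28 = 3.3929 → τ = 59.51·3.3929·0.96 = 193.83 kgf·cm
gear mesh 128/31 = 4.129 → τ = 193.83·4.129·0.95 = 760.32 kgf·cm
gear mesh 119/20 = 5.95 → τ = 760.32·5.95·0.97 = 4388.2 kgf·cm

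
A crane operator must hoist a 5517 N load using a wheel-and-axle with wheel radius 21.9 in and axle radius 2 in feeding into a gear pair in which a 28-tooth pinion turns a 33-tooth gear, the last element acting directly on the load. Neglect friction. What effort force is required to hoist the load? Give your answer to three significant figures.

427 N

Wheel-and-axle MA = R/r = 21.9/2 = 10.95.
Gear pair MA = 33/28 = 1.1786.
Combined ideal MA = 10.95 × 1.1786 = 12.905.
Effort = load / MA = 5517 / 12.905 = 427.5 N.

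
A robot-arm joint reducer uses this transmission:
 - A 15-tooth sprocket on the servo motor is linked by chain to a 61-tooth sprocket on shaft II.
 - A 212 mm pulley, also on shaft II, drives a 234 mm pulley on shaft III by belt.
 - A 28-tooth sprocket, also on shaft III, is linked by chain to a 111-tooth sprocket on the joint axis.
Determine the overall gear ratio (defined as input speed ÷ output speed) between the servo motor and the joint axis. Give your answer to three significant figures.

17.8

Each stage contributes driven/driver: chain 61/15 = 4.0667, belt 234/212 = 1.1038, chain 111/28 = 3.9643.
Overall: 4.0667 × 1.1038 × 3.9643 = 17.794.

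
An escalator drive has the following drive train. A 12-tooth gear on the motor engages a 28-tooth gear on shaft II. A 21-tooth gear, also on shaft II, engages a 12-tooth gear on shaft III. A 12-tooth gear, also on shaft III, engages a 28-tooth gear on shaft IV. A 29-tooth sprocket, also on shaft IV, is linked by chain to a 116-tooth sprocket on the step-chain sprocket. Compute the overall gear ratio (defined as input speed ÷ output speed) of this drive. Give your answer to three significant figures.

Each stage contributes driven/driver: gear mesh 28/12 = 2.3333, gear mesh 12/21 = 0.57143, gear mesh 28/12 = 2.3333, chain 116/29 = 4.
Overall: 2.3333 × 0.57143 × 2.3333 × 4 = 12.444.

12.4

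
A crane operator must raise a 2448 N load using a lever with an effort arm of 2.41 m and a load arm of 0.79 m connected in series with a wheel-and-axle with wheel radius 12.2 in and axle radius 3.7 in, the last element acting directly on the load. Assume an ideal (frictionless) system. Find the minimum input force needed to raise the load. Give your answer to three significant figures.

Lever MA = effort arm / load arm = 2.41/0.79 = 3.0506.
Wheel-and-axle MA = R/r = 12.2/3.7 = 3.2973.
Combined ideal MA = 3.0506 × 3.2973 = 10.059.
Effort = load / MA = 2448 / 10.059 = 243.37 N.

243 N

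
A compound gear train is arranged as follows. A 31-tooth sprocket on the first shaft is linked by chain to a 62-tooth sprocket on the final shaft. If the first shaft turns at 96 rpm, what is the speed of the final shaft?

48 rpm

chain 62/31 = 2 → 96/2 = 48 rpm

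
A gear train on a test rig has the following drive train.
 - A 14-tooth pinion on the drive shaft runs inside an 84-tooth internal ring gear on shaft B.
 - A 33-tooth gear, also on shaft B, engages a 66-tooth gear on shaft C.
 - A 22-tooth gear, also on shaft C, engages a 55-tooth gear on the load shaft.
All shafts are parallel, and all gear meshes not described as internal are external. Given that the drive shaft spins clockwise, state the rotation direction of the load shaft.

the drive shaft → shaft B: internal mesh, same direction → CW.
shaft B → shaft C: external mesh, 1 reversal → CCW.
shaft C → the load shaft: external mesh, 1 reversal → CW.
2 reversals in total — an even number — so the load shaft turns the same way as the drive shaft.

clockwise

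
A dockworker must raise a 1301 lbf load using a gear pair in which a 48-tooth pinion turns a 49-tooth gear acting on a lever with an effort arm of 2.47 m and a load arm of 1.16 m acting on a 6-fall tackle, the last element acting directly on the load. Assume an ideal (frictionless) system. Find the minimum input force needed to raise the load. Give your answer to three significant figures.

Gear pair MA = 49/48 = 1.0208.
Lever MA = effort arm / load arm = 2.47/1.16 = 2.1293.
Block-and-tackle MA = number of supporting rope parts = 6.
Combined ideal MA = 1.0208 × 2.1293 × 6 = 13.042.
Effort = load / MA = 1301 / 13.042 = 99.754 lbf.

99.8 lbf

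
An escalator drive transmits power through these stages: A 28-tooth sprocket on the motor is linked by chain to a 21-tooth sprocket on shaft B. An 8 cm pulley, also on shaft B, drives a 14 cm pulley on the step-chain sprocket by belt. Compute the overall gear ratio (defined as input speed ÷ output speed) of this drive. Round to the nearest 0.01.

Each stage contributes driven/driver: chain 21/28 = 0.75, belt 14/8 = 1.75.
Overall: 0.75 × 1.75 = 1.3125.

1.31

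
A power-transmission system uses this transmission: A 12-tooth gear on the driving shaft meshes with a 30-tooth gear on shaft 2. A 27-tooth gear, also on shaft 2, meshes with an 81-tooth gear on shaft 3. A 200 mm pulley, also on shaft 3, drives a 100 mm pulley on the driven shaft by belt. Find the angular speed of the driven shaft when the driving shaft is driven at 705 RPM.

gear mesh 30/12 = 2.5 → 705/2.5 = 282 RPM
gear mesh 81/27 = 3 → 282/3 = 94 RPM
belt 100/200 = 0.5 → 94/0.5 = 188 RPM

188 RPM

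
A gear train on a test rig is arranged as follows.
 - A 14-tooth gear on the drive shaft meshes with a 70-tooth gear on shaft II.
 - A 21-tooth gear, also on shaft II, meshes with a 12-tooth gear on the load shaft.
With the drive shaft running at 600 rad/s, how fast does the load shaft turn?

Gear mesh: ratio = 70/14 = 5, so shaft II turns at 600 / 5 = 120 rad/s.
Gear mesh: ratio = 12/21 = 0.57143, so the load shaft turns at 120 / 0.57143 = 210 rad/s.

210 rad/s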